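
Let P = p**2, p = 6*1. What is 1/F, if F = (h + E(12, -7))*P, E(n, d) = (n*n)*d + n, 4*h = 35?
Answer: -1/35541 ≈ -2.8137e-5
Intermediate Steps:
h = 35/4 (h = (1/4)*35 = 35/4 ≈ 8.7500)
E(n, d) = n + d*n**2 (E(n, d) = n**2*d + n = d*n**2 + n = n + d*n**2)
p = 6
P = 36 (P = 6**2 = 36)
F = -35541 (F = (35/4 + 12*(1 - 7*12))*36 = (35/4 + 12*(1 - 84))*36 = (35/4 + 12*(-83))*36 = (35/4 - 996)*36 = -3949/4*36 = -35541)
1/F = 1/(-35541) = -1/35541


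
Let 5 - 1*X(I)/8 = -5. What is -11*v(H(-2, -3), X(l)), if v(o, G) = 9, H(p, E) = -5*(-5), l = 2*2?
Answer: -99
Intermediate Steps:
l = 4
H(p, E) = 25
X(I) = 80 (X(I) = 40 - 8*(-5) = 40 + 40 = 80)
-11*v(H(-2, -3), X(l)) = -11*9 = -99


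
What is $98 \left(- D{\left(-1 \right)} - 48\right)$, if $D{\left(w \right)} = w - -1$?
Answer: $-4704$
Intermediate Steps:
$D{\left(w \right)} = 1 + w$ ($D{\left(w \right)} = w + 1 = 1 + w$)
$98 \left(- D{\left(-1 \right)} - 48\right) = 98 \left(- (1 - 1) - 48\right) = 98 \left(\left(-1\right) 0 - 48\right) = 98 \left(0 - 48\right) = 98 \left(-48\right) = -4704$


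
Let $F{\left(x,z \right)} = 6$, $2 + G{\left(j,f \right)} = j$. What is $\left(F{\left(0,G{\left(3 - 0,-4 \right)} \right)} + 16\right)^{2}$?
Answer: $484$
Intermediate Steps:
$G{\left(j,f \right)} = -2 + j$
$\left(F{\left(0,G{\left(3 - 0,-4 \right)} \right)} + 16\right)^{2} = \left(6 + 16\right)^{2} = 22^{2} = 484$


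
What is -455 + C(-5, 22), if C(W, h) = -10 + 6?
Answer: -459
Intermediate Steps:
C(W, h) = -4
-455 + C(-5, 22) = -455 - 4 = -459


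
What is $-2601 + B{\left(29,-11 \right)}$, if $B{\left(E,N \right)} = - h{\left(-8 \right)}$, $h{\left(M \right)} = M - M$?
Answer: $-2601$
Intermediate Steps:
$h{\left(M \right)} = 0$
$B{\left(E,N \right)} = 0$ ($B{\left(E,N \right)} = \left(-1\right) 0 = 0$)
$-2601 + B{\left(29,-11 \right)} = -2601 + 0 = -2601$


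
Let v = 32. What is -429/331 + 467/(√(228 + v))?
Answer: -429/331 + 467*√65/130 ≈ 27.666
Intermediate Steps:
-429/331 + 467/(√(228 + v)) = -429/331 + 467/(√(228 + 32)) = -429*1/331 + 467/(√260) = -429/331 + 467/((2*√65)) = -429/331 + 467*(√65/130) = -429/331 + 467*√65/130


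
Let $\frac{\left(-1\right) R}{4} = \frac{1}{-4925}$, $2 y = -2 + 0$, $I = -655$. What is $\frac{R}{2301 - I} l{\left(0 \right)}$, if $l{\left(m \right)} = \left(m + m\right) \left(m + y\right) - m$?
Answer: $0$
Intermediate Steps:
$y = -1$ ($y = \frac{-2 + 0}{2} = \frac{1}{2} \left(-2\right) = -1$)
$l{\left(m \right)} = - m + 2 m \left(-1 + m\right)$ ($l{\left(m \right)} = \left(m + m\right) \left(m - 1\right) - m = 2 m \left(-1 + m\right) - m = - m + 2 m \left(-1 + m\right)$)
$R = \frac{4}{4925}$ ($R = - \frac{4}{-4925} = \left(-4\right) \left(- \frac{1}{4925}\right) = \frac{4}{4925} \approx 0.00081218$)
$\frac{R}{2301 - I} l{\left(0 \right)} = \frac{4}{4925 \left(2301 - -655\right)} 0 \left(-3 + 2 \cdot 0\right) = \frac{4}{4925 \left(2301 + 655\right)} 0 \left(-3 + 0\right) = \frac{4}{4925 \cdot 2956} \cdot 0 \left(-3\right) = \frac{4}{4925} \cdot \frac{1}{2956} \cdot 0 = \frac{1}{3639575} \cdot 0 = 0$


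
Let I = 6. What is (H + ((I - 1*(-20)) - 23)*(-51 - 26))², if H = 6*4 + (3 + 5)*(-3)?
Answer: 53361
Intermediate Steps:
H = 0 (H = 24 + 8*(-3) = 24 - 24 = 0)
(H + ((I - 1*(-20)) - 23)*(-51 - 26))² = (0 + ((6 - 1*(-20)) - 23)*(-51 - 26))² = (0 + ((6 + 20) - 23)*(-77))² = (0 + (26 - 23)*(-77))² = (0 + 3*(-77))² = (0 - 231)² = (-231)² = 53361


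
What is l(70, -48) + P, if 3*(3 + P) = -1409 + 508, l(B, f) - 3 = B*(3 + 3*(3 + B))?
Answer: 45719/3 ≈ 15240.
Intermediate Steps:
l(B, f) = 3 + B*(12 + 3*B) (l(B, f) = 3 + B*(3 + 3*(3 + B)) = 3 + B*(3 + (9 + 3*B)) = 3 + B*(12 + 3*B))
P = -910/3 (P = -3 + (-1409 + 508)/3 = -3 + (1/3)*(-901) = -3 - 901/3 = -910/3 ≈ -303.33)
l(70, -48) + P = (3 + 3*70**2 + 12*70) - 910/3 = (3 + 3*4900 + 840) - 910/3 = (3 + 14700 + 840) - 910/3 = 15543 - 910/3 = 45719/3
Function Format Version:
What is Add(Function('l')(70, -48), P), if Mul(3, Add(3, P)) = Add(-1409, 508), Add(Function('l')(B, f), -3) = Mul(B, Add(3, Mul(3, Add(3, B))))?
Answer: Rational(45719, 3) ≈ 15240.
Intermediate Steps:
Function('l')(B, f) = Add(3, Mul(B, Add(12, Mul(3, B)))) (Function('l')(B, f) = Add(3, Mul(B, Add(3, Mul(3, Add(3, B))))) = Add(3, Mul(B, Add(3, Add(9, Mul(3, B))))) = Add(3, Mul(B, Add(12, Mul(3, B)))))
P = Rational(-910, 3) (P = Add(-3, Mul(Rational(1, 3), Add(-1409, 508))) = Add(-3, Mul(Rational(1, 3), -901)) = Add(-3, Rational(-901, 3)) = Rational(-910, 3) ≈ -303.33)
Add(Function('l')(70, -48), P) = Add(Add(3, Mul(3, Pow(70, 2)), Mul(12, 70)), Rational(-910, 3)) = Add(Add(3, Mul(3, 4900), 840), Rational(-910, 3)) = Add(Add(3, 14700, 840), Rational(-910, 3)) = Add(15543, Rational(-910, 3)) = Rational(45719, 3)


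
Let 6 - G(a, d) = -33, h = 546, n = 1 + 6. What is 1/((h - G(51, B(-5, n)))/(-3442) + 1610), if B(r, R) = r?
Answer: 3442/5541113 ≈ 0.00062117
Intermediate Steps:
n = 7
G(a, d) = 39 (G(a, d) = 6 - 1*(-33) = 6 + 33 = 39)
1/((h - G(51, B(-5, n)))/(-3442) + 1610) = 1/((546 - 1*39)/(-3442) + 1610) = 1/((546 - 39)*(-1/3442) + 1610) = 1/(507*(-1/3442) + 1610) = 1/(-507/3442 + 1610) = 1/(5541113/3442) = 3442/5541113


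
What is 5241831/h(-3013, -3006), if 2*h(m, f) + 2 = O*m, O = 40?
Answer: -1747277/20087 ≈ -86.985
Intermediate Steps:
h(m, f) = -1 + 20*m (h(m, f) = -1 + (40*m)/2 = -1 + 20*m)
5241831/h(-3013, -3006) = 5241831/(-1 + 20*(-3013)) = 5241831/(-1 - 60260) = 5241831/(-60261) = 5241831*(-1/60261) = -1747277/20087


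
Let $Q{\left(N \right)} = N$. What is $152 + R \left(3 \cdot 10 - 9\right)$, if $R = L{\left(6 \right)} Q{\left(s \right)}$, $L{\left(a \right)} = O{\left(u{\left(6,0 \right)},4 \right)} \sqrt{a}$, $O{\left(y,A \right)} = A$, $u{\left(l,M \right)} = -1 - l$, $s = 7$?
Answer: $152 + 588 \sqrt{6} \approx 1592.3$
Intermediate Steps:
$L{\left(a \right)} = 4 \sqrt{a}$
$R = 28 \sqrt{6}$ ($R = 4 \sqrt{6} \cdot 7 = 28 \sqrt{6} \approx 68.586$)
$152 + R \left(3 \cdot 10 - 9\right) = 152 + 28 \sqrt{6} \left(3 \cdot 10 - 9\right) = 152 + 28 \sqrt{6} \left(30 - 9\right) = 152 + 28 \sqrt{6} \cdot 21 = 152 + 588 \sqrt{6}$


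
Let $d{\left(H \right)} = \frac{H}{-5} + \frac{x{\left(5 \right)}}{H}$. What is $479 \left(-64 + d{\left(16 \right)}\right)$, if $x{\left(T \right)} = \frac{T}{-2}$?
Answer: $- \frac{5162183}{160} \approx -32264.0$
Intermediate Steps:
$x{\left(T \right)} = - \frac{T}{2}$ ($x{\left(T \right)} = T \left(- \frac{1}{2}\right) = - \frac{T}{2}$)
$d{\left(H \right)} = - \frac{5}{2 H} - \frac{H}{5}$ ($d{\left(H \right)} = \frac{H}{-5} + \frac{\left(- \frac{1}{2}\right) 5}{H} = H \left(- \frac{1}{5}\right) - \frac{5}{2 H} = - \frac{H}{5} - \frac{5}{2 H} = - \frac{5}{2 H} - \frac{H}{5}$)
$479 \left(-64 + d{\left(16 \right)}\right) = 479 \left(-64 - \left(\frac{16}{5} + \frac{5}{2 \cdot 16}\right)\right) = 479 \left(-64 - \frac{537}{160}\right) = 479 \left(- \frac{10777}{160}\right) = - \frac{5162183}{160}$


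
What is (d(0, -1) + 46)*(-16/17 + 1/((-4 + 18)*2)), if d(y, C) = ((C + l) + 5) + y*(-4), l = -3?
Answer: -20257/476 ≈ -42.557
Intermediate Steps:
d(y, C) = 2 + C - 4*y (d(y, C) = ((C - 3) + 5) + y*(-4) = ((-3 + C) + 5) - 4*y = (2 + C) - 4*y = 2 + C - 4*y)
(d(0, -1) + 46)*(-16/17 + 1/((-4 + 18)*2)) = ((2 - 1 - 4*0) + 46)*(-16/17 + 1/((-4 + 18)*2)) = ((2 - 1 + 0) + 46)*(-16*1/17 + (1/2)/14) = (1 + 46)*(-16/17 + (1/14)*(1/2)) = 47*(-16/17 + 1/28) = 47*(-431/476) = -20257/476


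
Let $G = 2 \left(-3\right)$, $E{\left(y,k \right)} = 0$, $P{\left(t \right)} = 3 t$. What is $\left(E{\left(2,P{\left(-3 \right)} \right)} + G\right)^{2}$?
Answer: $36$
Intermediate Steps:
$G = -6$
$\left(E{\left(2,P{\left(-3 \right)} \right)} + G\right)^{2} = \left(0 - 6\right)^{2} = \left(-6\right)^{2} = 36$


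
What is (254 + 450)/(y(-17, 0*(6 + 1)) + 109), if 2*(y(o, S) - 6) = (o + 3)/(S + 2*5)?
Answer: 7040/1143 ≈ 6.1592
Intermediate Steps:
y(o, S) = 6 + (3 + o)/(2*(10 + S)) (y(o, S) = 6 + ((o + 3)/(S + 2*5))/2 = 6 + ((3 + o)/(S + 10))/2 = 6 + ((3 + o)/(10 + S))/2 = 6 + (3 + o)/(2*(10 + S)))
(254 + 450)/(y(-17, 0*(6 + 1)) + 109) = (254 + 450)/((123 - 17 + 12*(0*(6 + 1)))/(2*(10 + 0*(6 + 1))) + 109) = 704/((123 - 17 + 12*(0*7))/(2*(10 + 0*7)) + 109) = 704/((123 - 17 + 12*0)/(2*(10 + 0)) + 109) = 704/((½)*(123 - 17 + 0)/10 + 109) = 704/((½)*(⅒)*106 + 109) = 704/(53/10 + 109) = 704/(1143/10) = 704*(10/1143) = 7040/1143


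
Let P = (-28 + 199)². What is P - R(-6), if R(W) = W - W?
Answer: 29241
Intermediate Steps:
R(W) = 0
P = 29241 (P = 171² = 29241)
P - R(-6) = 29241 - 1*0 = 29241 + 0 = 29241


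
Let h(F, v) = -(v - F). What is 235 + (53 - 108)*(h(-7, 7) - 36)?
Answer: 2985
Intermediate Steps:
h(F, v) = F - v
235 + (53 - 108)*(h(-7, 7) - 36) = 235 + (53 - 108)*((-7 - 1*7) - 36) = 235 - 55*((-7 - 7) - 36) = 235 - 55*(-14 - 36) = 235 - 55*(-50) = 235 + 2750 = 2985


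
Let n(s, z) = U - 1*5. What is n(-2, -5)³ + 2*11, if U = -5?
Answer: -978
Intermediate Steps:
n(s, z) = -10 (n(s, z) = -5 - 1*5 = -5 - 5 = -10)
n(-2, -5)³ + 2*11 = (-10)³ + 2*11 = -1000 + 22 = -978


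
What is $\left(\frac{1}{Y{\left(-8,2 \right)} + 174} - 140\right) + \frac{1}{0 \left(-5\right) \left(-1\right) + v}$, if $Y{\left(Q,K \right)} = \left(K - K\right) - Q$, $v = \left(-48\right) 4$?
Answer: $- \frac{2446075}{17472} \approx -140.0$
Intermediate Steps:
$v = -192$
$Y{\left(Q,K \right)} = - Q$ ($Y{\left(Q,K \right)} = 0 - Q = - Q$)
$\left(\frac{1}{Y{\left(-8,2 \right)} + 174} - 140\right) + \frac{1}{0 \left(-5\right) \left(-1\right) + v} = \left(\frac{1}{\left(-1\right) \left(-8\right) + 174} - 140\right) + \frac{1}{0 \left(-5\right) \left(-1\right) - 192} = \left(\frac{1}{8 + 174} - 140\right) + \frac{1}{0 \left(-1\right) - 192} = \left(\frac{1}{182} - 140\right) + \frac{1}{0 - 192} = \left(\frac{1}{182} - 140\right) + \frac{1}{-192} = - \frac{25479}{182} - \frac{1}{192} = - \frac{2446075}{17472}$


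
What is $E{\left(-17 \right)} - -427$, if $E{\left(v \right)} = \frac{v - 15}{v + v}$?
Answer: $\frac{7275}{17} \approx 427.94$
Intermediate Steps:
$E{\left(v \right)} = \frac{-15 + v}{2 v}$
$E{\left(-17 \right)} - -427 = \frac{-15 - 17}{2 \left(-17\right)} - -427 = \frac{1}{2} \left(- \frac{1}{17}\right) \left(-32\right) + 427 = \frac{16}{17} + 427 = \frac{7275}{17}$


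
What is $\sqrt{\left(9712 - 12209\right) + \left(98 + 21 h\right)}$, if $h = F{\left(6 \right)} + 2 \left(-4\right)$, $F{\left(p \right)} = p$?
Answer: $i \sqrt{2441} \approx 49.406 i$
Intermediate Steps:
$h = -2$ ($h = 6 + 2 \left(-4\right) = 6 - 8 = -2$)
$\sqrt{\left(9712 - 12209\right) + \left(98 + 21 h\right)} = \sqrt{\left(9712 - 12209\right) + \left(98 + 21 \left(-2\right)\right)} = \sqrt{\left(9712 - 12209\right) + \left(98 - 42\right)} = \sqrt{\left(9712 - 12209\right) + 56} = \sqrt{-2497 + 56} = \sqrt{-2441} = i \sqrt{2441}$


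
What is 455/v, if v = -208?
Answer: -35/16 ≈ -2.1875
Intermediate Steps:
455/v = 455/(-208) = 455*(-1/208) = -35/16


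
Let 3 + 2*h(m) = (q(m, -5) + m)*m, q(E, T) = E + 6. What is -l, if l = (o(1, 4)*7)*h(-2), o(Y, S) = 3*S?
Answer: 294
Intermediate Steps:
q(E, T) = 6 + E
h(m) = -3/2 + m*(6 + 2*m)/2 (h(m) = -3/2 + (((6 + m) + m)*m)/2 = -3/2 + ((6 + 2*m)*m)/2 = -3/2 + (m*(6 + 2*m))/2 = -3/2 + m*(6 + 2*m)/2)
l = -294 (l = ((3*4)*7)*(-3/2 + (-2)² + 3*(-2)) = (12*7)*(-3/2 + 4 - 6) = 84*(-7/2) = -294)
-l = -1*(-294) = 294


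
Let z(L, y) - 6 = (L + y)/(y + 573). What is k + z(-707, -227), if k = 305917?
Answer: 52924212/173 ≈ 3.0592e+5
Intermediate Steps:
z(L, y) = 6 + (L + y)/(573 + y) (z(L, y) = 6 + (L + y)/(y + 573) = 6 + (L + y)/(573 + y))
k + z(-707, -227) = 305917 + (3438 - 707 + 7*(-227))/(573 - 227) = 305917 + (3438 - 707 - 1589)/346 = 305917 + (1/346)*1142 = 305917 + 571/173 = 52924212/173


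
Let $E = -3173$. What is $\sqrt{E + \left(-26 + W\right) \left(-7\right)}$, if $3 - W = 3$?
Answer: $i \sqrt{2991} \approx 54.69 i$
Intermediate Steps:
$W = 0$ ($W = 3 - 3 = 0$)
$\sqrt{E + \left(-26 + W\right) \left(-7\right)} = \sqrt{-3173 + \left(-26 + 0\right) \left(-7\right)} = \sqrt{-3173 - -182} = \sqrt{-3173 + 182} = \sqrt{-2991} = i \sqrt{2991}$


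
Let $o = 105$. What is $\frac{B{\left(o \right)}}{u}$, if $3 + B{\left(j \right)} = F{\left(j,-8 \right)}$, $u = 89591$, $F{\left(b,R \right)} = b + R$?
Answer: $\frac{94}{89591} \approx 0.0010492$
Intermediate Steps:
$F{\left(b,R \right)} = R + b$
$B{\left(j \right)} = -11 + j$ ($B{\left(j \right)} = -3 + \left(-8 + j\right) = -11 + j$)
$\frac{B{\left(o \right)}}{u} = \frac{-11 + 105}{89591} = 94 \cdot \frac{1}{89591} = \frac{94}{89591}$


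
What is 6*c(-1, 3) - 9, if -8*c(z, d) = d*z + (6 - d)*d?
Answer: -27/2 ≈ -13.500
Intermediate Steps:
c(z, d) = -d*z/8 - d*(6 - d)/8 (c(z, d) = -(d*z + (6 - d)*d)/8 = -(d*z + d*(6 - d))/8 = -d*z/8 - d*(6 - d)/8)
6*c(-1, 3) - 9 = 6*((1/8)*3*(-6 + 3 - 1*(-1))) - 9 = 6*((1/8)*3*(-6 + 3 + 1)) - 9 = 6*((1/8)*3*(-2)) - 9 = 6*(-3/4) - 9 = -9/2 - 9 = -27/2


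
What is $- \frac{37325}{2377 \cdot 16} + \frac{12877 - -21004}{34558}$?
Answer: $- \frac{657579}{657154928} \approx -0.0010006$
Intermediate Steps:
$- \frac{37325}{2377 \cdot 16} + \frac{12877 - -21004}{34558} = - \frac{37325}{38032} + \left(12877 + 21004\right) \frac{1}{34558} = \left(-37325\right) \frac{1}{38032} + 33881 \cdot \frac{1}{34558} = - \frac{37325}{38032} + \frac{33881}{34558} = - \frac{657579}{657154928}$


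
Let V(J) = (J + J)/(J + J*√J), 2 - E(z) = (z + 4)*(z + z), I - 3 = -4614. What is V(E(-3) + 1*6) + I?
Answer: -59945/13 + 2*√14/13 ≈ -4610.6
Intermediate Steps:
I = -4611 (I = 3 - 4614 = -4611)
E(z) = 2 - 2*z*(4 + z) (E(z) = 2 - (z + 4)*(z + z) = 2 - (4 + z)*2*z = 2 - 2*z*(4 + z))
V(J) = 2*J/(J + J^(3/2)) (V(J) = (2*J)/(J + J^(3/2)) = 2*J/(J + J^(3/2)))
V(E(-3) + 1*6) + I = 2*((2 - 8*(-3) - 2*(-3)²) + 1*6)/(((2 - 8*(-3) - 2*(-3)²) + 1*6) + ((2 - 8*(-3) - 2*(-3)²) + 1*6)^(3/2)) - 4611 = 2*((2 + 24 - 2*9) + 6)/(((2 + 24 - 2*9) + 6) + ((2 + 24 - 2*9) + 6)^(3/2)) - 4611 = 2*((2 + 24 - 18) + 6)/(((2 + 24 - 18) + 6) + ((2 + 24 - 18) + 6)^(3/2)) - 4611 = 2*(8 + 6)/((8 + 6) + (8 + 6)^(3/2)) - 4611 = 2*14/(14 + 14^(3/2)) - 4611 = 2*14/(14 + 14*√14) - 4611 = 28/(14 + 14*√14) - 4611 = -4611 + 28/(14 + 14*√14)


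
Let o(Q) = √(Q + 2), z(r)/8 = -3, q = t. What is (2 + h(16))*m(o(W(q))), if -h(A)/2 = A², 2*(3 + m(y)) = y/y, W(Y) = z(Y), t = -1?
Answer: 1275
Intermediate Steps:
q = -1
z(r) = -24 (z(r) = 8*(-3) = -24)
W(Y) = -24
o(Q) = √(2 + Q)
m(y) = -5/2 (m(y) = -3 + (y/y)/2 = -3 + (½)*1 = -3 + ½ = -5/2)
h(A) = -2*A²
(2 + h(16))*m(o(W(q))) = (2 - 2*16²)*(-5/2) = (2 - 2*256)*(-5/2) = (2 - 512)*(-5/2) = -510*(-5/2) = 1275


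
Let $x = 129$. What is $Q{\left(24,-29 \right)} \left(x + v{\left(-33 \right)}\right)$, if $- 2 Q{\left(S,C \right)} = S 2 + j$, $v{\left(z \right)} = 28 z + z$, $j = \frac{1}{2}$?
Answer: $20079$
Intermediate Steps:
$j = \frac{1}{2} \approx 0.5$
$v{\left(z \right)} = 29 z$
$Q{\left(S,C \right)} = - \frac{1}{4} - S$ ($Q{\left(S,C \right)} = - \frac{S 2 + \frac{1}{2}}{2} = - \frac{2 S + \frac{1}{2}}{2} = - \frac{\frac{1}{2} + 2 S}{2} = - \frac{1}{4} - S$)
$Q{\left(24,-29 \right)} \left(x + v{\left(-33 \right)}\right) = \left(- \frac{1}{4} - 24\right) \left(129 + 29 \left(-33\right)\right) = \left(- \frac{1}{4} - 24\right) \left(129 - 957\right) = \left(- \frac{97}{4}\right) \left(-828\right) = 20079$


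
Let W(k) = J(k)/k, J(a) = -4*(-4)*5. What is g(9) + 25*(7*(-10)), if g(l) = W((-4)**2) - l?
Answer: -1754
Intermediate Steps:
J(a) = 80 (J(a) = 16*5 = 80)
W(k) = 80/k
g(l) = 5 - l (g(l) = 80/((-4)**2) - l = 80/16 - l = 80*(1/16) - l = 5 - l)
g(9) + 25*(7*(-10)) = (5 - 1*9) + 25*(7*(-10)) = (5 - 9) + 25*(-70) = -4 - 1750 = -1754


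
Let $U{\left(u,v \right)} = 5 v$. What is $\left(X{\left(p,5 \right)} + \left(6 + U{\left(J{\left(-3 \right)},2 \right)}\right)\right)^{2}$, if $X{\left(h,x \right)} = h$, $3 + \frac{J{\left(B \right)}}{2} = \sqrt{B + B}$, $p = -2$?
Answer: $196$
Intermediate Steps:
$J{\left(B \right)} = -6 + 2 \sqrt{2} \sqrt{B}$ ($J{\left(B \right)} = -6 + 2 \sqrt{B + B} = -6 + 2 \sqrt{2 B} = -6 + 2 \sqrt{2} \sqrt{B}$)
$\left(X{\left(p,5 \right)} + \left(6 + U{\left(J{\left(-3 \right)},2 \right)}\right)\right)^{2} = \left(-2 + \left(6 + 5 \cdot 2\right)\right)^{2} = \left(-2 + \left(6 + 10\right)\right)^{2} = \left(-2 + 16\right)^{2} = 14^{2} = 196$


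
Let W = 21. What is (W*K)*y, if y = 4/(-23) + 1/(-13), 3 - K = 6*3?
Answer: 23625/299 ≈ 79.013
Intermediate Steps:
K = -15 (K = 3 - 6*3 = 3 - 1*18 = 3 - 18 = -15)
y = -75/299 (y = 4*(-1/23) + 1*(-1/13) = -4/23 - 1/13 = -75/299 ≈ -0.25084)
(W*K)*y = (21*(-15))*(-75/299) = -315*(-75/299) = 23625/299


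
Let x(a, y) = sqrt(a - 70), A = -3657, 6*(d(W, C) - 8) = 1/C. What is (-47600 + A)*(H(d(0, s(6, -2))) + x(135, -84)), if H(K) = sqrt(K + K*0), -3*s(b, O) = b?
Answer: -51257*sqrt(65) - 51257*sqrt(285)/6 ≈ -5.5747e+5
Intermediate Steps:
s(b, O) = -b/3
d(W, C) = 8 + 1/(6*C)
x(a, y) = sqrt(-70 + a)
H(K) = sqrt(K) (H(K) = sqrt(K + 0) = sqrt(K))
(-47600 + A)*(H(d(0, s(6, -2))) + x(135, -84)) = (-47600 - 3657)*(sqrt(8 + 1/(6*((-1/3*6)))) + sqrt(-70 + 135)) = -51257*(sqrt(8 + (1/6)/(-2)) + sqrt(65)) = -51257*(sqrt(8 + (1/6)*(-1/2)) + sqrt(65)) = -51257*(sqrt(8 - 1/12) + sqrt(65)) = -51257*(sqrt(95/12) + sqrt(65)) = -51257*(sqrt(285)/6 + sqrt(65)) = -51257*(sqrt(65) + sqrt(285)/6) = -51257*sqrt(65) - 51257*sqrt(285)/6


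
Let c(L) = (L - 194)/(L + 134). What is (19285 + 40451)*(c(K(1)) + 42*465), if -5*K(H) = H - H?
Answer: 78159358968/67 ≈ 1.1666e+9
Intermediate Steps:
K(H) = 0 (K(H) = -(H - H)/5 = -1/5*0 = 0)
c(L) = (-194 + L)/(134 + L)
(19285 + 40451)*(c(K(1)) + 42*465) = (19285 + 40451)*((-194 + 0)/(134 + 0) + 42*465) = 59736*(-194/134 + 19530) = 59736*((1/134)*(-194) + 19530) = 59736*(-97/67 + 19530) = 59736*(1308413/67) = 78159358968/67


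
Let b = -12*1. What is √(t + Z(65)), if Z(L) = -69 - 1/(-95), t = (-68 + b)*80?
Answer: I*√58382630/95 ≈ 80.43*I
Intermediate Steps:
b = -12
t = -6400 (t = (-68 - 12)*80 = -80*80 = -6400)
Z(L) = -6554/95 (Z(L) = -69 - 1*(-1/95) = -69 + 1/95 = -6554/95)
√(t + Z(65)) = √(-6400 - 6554/95) = √(-614554/95) = I*√58382630/95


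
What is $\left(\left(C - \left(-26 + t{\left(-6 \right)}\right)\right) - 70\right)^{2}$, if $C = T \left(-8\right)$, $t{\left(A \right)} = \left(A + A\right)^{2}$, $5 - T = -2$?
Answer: $59536$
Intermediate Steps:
$T = 7$ ($T = 5 - -2 = 5 + 2 = 7$)
$t{\left(A \right)} = 4 A^{2}$ ($t{\left(A \right)} = \left(2 A\right)^{2} = 4 A^{2}$)
$C = -56$ ($C = 7 \left(-8\right) = -56$)
$\left(\left(C - \left(-26 + t{\left(-6 \right)}\right)\right) - 70\right)^{2} = \left(\left(-56 + \left(26 - 4 \left(-6\right)^{2}\right)\right) - 70\right)^{2} = \left(\left(-56 + \left(26 - 4 \cdot 36\right)\right) - 70\right)^{2} = \left(\left(-56 + \left(26 - 144\right)\right) - 70\right)^{2} = \left(\left(-56 - 118\right) - 70\right)^{2} = \left(-174 - 70\right)^{2} = \left(-244\right)^{2} = 59536$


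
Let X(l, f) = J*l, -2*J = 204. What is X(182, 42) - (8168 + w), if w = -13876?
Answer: -12856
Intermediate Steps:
J = -102 (J = -½*204 = -102)
X(l, f) = -102*l
X(182, 42) - (8168 + w) = -102*182 - (8168 - 13876) = -18564 - 1*(-5708) = -18564 + 5708 = -12856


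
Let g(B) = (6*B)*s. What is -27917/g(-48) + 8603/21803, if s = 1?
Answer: 611152015/6279264 ≈ 97.329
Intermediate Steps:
g(B) = 6*B (g(B) = (6*B)*1 = 6*B)
-27917/g(-48) + 8603/21803 = -27917/(6*(-48)) + 8603/21803 = -27917/(-288) + 8603*(1/21803) = -27917*(-1/288) + 8603/21803 = 27917/288 + 8603/21803 = 611152015/6279264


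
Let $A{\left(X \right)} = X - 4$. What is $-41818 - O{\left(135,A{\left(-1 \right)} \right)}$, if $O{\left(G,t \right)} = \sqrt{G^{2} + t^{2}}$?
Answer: $-41818 - 5 \sqrt{730} \approx -41953.0$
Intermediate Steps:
$A{\left(X \right)} = -4 + X$ ($A{\left(X \right)} = X - 4 = -4 + X$)
$-41818 - O{\left(135,A{\left(-1 \right)} \right)} = -41818 - \sqrt{135^{2} + \left(-4 - 1\right)^{2}} = -41818 - \sqrt{18225 + \left(-5\right)^{2}} = -41818 - \sqrt{18225 + 25} = -41818 - \sqrt{18250} = -41818 - 5 \sqrt{730}$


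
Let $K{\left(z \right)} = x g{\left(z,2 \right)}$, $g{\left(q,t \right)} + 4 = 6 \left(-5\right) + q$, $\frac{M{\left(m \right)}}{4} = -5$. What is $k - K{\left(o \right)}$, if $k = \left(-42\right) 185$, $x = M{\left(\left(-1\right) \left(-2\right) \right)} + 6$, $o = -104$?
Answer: $-9702$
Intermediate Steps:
$M{\left(m \right)} = -20$ ($M{\left(m \right)} = 4 \left(-5\right) = -20$)
$x = -14$ ($x = -20 + 6 = -14$)
$g{\left(q,t \right)} = -34 + q$ ($g{\left(q,t \right)} = -4 + \left(6 \left(-5\right) + q\right) = -4 + \left(-30 + q\right) = -34 + q$)
$k = -7770$
$K{\left(z \right)} = 476 - 14 z$ ($K{\left(z \right)} = - 14 \left(-34 + z\right) = 476 - 14 z$)
$k - K{\left(o \right)} = -7770 - \left(476 - -1456\right) = -7770 - \left(476 + 1456\right) = -7770 - 1932 = -9702$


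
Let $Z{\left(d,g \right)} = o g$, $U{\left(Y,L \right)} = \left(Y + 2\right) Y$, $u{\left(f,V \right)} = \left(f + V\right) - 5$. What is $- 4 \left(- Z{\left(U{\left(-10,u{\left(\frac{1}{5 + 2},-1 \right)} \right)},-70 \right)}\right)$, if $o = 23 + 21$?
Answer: $-12320$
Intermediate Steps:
$u{\left(f,V \right)} = -5 + V + f$ ($u{\left(f,V \right)} = \left(V + f\right) - 5 = -5 + V + f$)
$U{\left(Y,L \right)} = Y \left(2 + Y\right)$ ($U{\left(Y,L \right)} = \left(2 + Y\right) Y = Y \left(2 + Y\right)$)
$o = 44$
$Z{\left(d,g \right)} = 44 g$
$- 4 \left(- Z{\left(U{\left(-10,u{\left(\frac{1}{5 + 2},-1 \right)} \right)},-70 \right)}\right) = - 4 \left(- 44 \left(-70\right)\right) = - 4 \left(\left(-1\right) \left(-3080\right)\right) = \left(-4\right) 3080 = -12320$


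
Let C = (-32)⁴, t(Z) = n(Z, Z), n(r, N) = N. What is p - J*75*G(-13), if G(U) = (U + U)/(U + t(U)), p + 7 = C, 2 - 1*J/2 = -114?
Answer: 1031169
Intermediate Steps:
J = 232 (J = 4 - 2*(-114) = 4 + 228 = 232)
t(Z) = Z
C = 1048576
p = 1048569 (p = -7 + 1048576 = 1048569)
G(U) = 1 (G(U) = (U + U)/(U + U) = (2*U)/((2*U)) = (2*U)*(1/(2*U)) = 1)
p - J*75*G(-13) = 1048569 - 232*75 = 1048569 - 17400 = 1031169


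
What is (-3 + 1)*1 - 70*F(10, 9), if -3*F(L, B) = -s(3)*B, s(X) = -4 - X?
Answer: 1468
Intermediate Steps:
F(L, B) = -7*B/3 (F(L, B) = -(-1)*(-4 - 1*3)*B/3 = -(-1)*(-4 - 3)*B/3 = -(-1)*(-7*B)/3 = -7*B/3)
(-3 + 1)*1 - 70*F(10, 9) = (-3 + 1)*1 - (-490)*9/3 = -2*1 - 70*(-21) = -2 + 1470 = 1468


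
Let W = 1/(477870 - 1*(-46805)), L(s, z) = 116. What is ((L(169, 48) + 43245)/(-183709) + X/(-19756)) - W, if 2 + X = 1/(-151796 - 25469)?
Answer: -15927912645449034847/67510731307365336100 ≈ -0.23593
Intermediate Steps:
X = -354531/177265 (X = -2 + 1/(-151796 - 25469) = -2 + 1/(-177265) = -2 - 1/177265 = -354531/177265 ≈ -2.0000)
W = 1/524675 (W = 1/(477870 + 46805) = 1/524675 ≈ 1.9059e-6)
((L(169, 48) + 43245)/(-183709) + X/(-19756)) - W = ((116 + 43245)/(-183709) - 354531/177265/(-19756)) - 1*1/524675 = (43361*(-1/183709) - 354531/177265*(-1/19756)) - 1/524675 = (-43361/183709 + 354531/3502047340) - 1/524675 = -151787144174261/643357614784060 - 1/524675 = -15927912645449034847/67510731307365336100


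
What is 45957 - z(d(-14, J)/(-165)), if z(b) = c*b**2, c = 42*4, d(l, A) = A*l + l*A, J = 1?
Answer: 417015871/9075 ≈ 45952.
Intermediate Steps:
d(l, A) = 2*A*l (d(l, A) = A*l + A*l = 2*A*l)
c = 168
z(b) = 168*b**2
45957 - z(d(-14, J)/(-165)) = 45957 - 168*((2*1*(-14))/(-165))**2 = 45957 - 168*(-28*(-1/165))**2 = 45957 - 168*(28/165)**2 = 45957 - 168*784/27225 = 45957 - 1*43904/9075 = 45957 - 43904/9075 = 417015871/9075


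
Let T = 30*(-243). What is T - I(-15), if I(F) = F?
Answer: -7275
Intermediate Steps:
T = -7290
T - I(-15) = -7290 - 1*(-15) = -7290 + 15 = -7275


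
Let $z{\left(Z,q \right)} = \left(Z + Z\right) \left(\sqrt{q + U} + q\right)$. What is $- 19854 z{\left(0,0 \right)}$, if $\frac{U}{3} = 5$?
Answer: $0$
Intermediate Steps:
$U = 15$ ($U = 3 \cdot 5 = 15$)
$z{\left(Z,q \right)} = 2 Z \left(q + \sqrt{15 + q}\right)$ ($z{\left(Z,q \right)} = \left(Z + Z\right) \left(\sqrt{q + 15} + q\right) = 2 Z \left(\sqrt{15 + q} + q\right) = 2 Z \left(q + \sqrt{15 + q}\right)$)
$- 19854 z{\left(0,0 \right)} = - 19854 \cdot 2 \cdot 0 \left(0 + \sqrt{15 + 0}\right) = - 19854 \cdot 2 \cdot 0 \left(0 + \sqrt{15}\right) = - 19854 \cdot 2 \cdot 0 \sqrt{15} = \left(-19854\right) 0 = 0$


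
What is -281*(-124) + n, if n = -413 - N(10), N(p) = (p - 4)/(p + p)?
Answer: 344307/10 ≈ 34431.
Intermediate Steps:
N(p) = (-4 + p)/(2*p) (N(p) = (-4 + p)/((2*p)) = (-4 + p)*(1/(2*p)) = (-4 + p)/(2*p))
n = -4133/10 (n = -413 - (-4 + 10)/(2*10) = -413 - 6/(2*10) = -413 - 1*3/10 = -413 - 3/10 = -4133/10 ≈ -413.30)
-281*(-124) + n = -281*(-124) - 4133/10 = 34844 - 4133/10 = 344307/10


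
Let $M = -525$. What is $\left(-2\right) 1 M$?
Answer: $1050$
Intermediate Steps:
$\left(-2\right) 1 M = \left(-2\right) 1 \left(-525\right) = \left(-2\right) \left(-525\right) = 1050$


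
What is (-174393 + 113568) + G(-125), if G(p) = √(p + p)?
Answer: -60825 + 5*I*√10 ≈ -60825.0 + 15.811*I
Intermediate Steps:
G(p) = √2*√p (G(p) = √(2*p) = √2*√p)
(-174393 + 113568) + G(-125) = (-174393 + 113568) + √2*√(-125) = -60825 + √2*(5*I*√5) = -60825 + 5*I*√10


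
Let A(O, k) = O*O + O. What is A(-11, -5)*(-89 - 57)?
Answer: -16060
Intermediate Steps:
A(O, k) = O + O² (A(O, k) = O² + O = O + O²)
A(-11, -5)*(-89 - 57) = (-11*(1 - 11))*(-89 - 57) = -11*(-10)*(-146) = 110*(-146) = -16060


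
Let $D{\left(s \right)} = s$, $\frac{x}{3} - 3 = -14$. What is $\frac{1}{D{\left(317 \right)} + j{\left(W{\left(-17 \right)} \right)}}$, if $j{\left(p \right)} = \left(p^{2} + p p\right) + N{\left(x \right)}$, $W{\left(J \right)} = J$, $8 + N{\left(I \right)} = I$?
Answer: $\frac{1}{854} \approx 0.001171$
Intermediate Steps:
$x = -33$ ($x = 9 + 3 \left(-14\right) = 9 - 42 = -33$)
$N{\left(I \right)} = -8 + I$
$j{\left(p \right)} = -41 + 2 p^{2}$ ($j{\left(p \right)} = \left(p^{2} + p p\right) - 41 = \left(p^{2} + p^{2}\right) - 41 = 2 p^{2} - 41 = -41 + 2 p^{2}$)
$\frac{1}{D{\left(317 \right)} + j{\left(W{\left(-17 \right)} \right)}} = \frac{1}{317 - \left(41 - 2 \left(-17\right)^{2}\right)} = \frac{1}{317 + \left(-41 + 2 \cdot 289\right)} = \frac{1}{317 + \left(-41 + 578\right)} = \frac{1}{317 + 537} = \frac{1}{854}$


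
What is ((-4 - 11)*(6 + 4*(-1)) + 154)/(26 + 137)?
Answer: 124/163 ≈ 0.76074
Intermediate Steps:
((-4 - 11)*(6 + 4*(-1)) + 154)/(26 + 137) = (-15*(6 - 4) + 154)/163 = (-15*2 + 154)*(1/163) = (-30 + 154)*(1/163) = 124*(1/163) = 124/163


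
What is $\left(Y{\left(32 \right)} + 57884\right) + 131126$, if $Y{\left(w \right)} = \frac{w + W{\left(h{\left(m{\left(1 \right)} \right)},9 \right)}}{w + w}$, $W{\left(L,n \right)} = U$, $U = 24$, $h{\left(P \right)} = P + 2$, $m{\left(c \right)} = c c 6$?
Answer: $\frac{1512087}{8} \approx 1.8901 \cdot 10^{5}$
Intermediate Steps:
$m{\left(c \right)} = 6 c^{2}$ ($m{\left(c \right)} = c^{2} \cdot 6 = 6 c^{2}$)
$h{\left(P \right)} = 2 + P$
$W{\left(L,n \right)} = 24$
$Y{\left(w \right)} = \frac{24 + w}{2 w}$ ($Y{\left(w \right)} = \frac{w + 24}{w + w} = \frac{24 + w}{2 w}$)
$\left(Y{\left(32 \right)} + 57884\right) + 131126 = \left(\frac{24 + 32}{2 \cdot 32} + 57884\right) + 131126 = \left(\frac{1}{2} \cdot \frac{1}{32} \cdot 56 + 57884\right) + 131126 = \left(\frac{7}{8} + 57884\right) + 131126 = \frac{463079}{8} + 131126 = \frac{1512087}{8}$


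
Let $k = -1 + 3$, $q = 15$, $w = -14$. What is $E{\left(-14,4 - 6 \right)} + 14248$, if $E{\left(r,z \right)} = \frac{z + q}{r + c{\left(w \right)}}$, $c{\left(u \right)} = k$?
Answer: $\frac{170963}{12} \approx 14247.0$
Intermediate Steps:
$k = 2$
$c{\left(u \right)} = 2$
$E{\left(r,z \right)} = \frac{15 + z}{2 + r}$ ($E{\left(r,z \right)} = \frac{z + 15}{r + 2} = \frac{15 + z}{2 + r}$)
$E{\left(-14,4 - 6 \right)} + 14248 = \frac{15 + \left(4 - 6\right)}{2 - 14} + 14248 = \frac{15 + \left(4 - 6\right)}{-12} + 14248 = - \frac{15 - 2}{12} + 14248 = \left(- \frac{1}{12}\right) 13 + 14248 = - \frac{13}{12} + 14248 = \frac{170963}{12}$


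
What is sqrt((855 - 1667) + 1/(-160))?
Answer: I*sqrt(1299210)/40 ≈ 28.496*I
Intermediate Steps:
sqrt((855 - 1667) + 1/(-160)) = sqrt(-812 - 1/160) = sqrt(-129921/160) = I*sqrt(1299210)/40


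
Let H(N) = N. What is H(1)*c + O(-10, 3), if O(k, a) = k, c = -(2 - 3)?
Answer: -9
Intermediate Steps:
c = 1 (c = -1*(-1) = 1)
H(1)*c + O(-10, 3) = 1*1 - 10 = 1 - 10 = -9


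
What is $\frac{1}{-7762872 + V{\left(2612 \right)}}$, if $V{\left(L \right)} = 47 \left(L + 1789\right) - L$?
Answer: $- \frac{1}{7558637} \approx -1.323 \cdot 10^{-7}$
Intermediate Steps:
$V{\left(L \right)} = 84083 + 46 L$ ($V{\left(L \right)} = 47 \left(1789 + L\right) - L = \left(84083 + 47 L\right) - L = 84083 + 46 L$)
$\frac{1}{-7762872 + V{\left(2612 \right)}} = \frac{1}{-7762872 + \left(84083 + 46 \cdot 2612\right)} = \frac{1}{-7762872 + \left(84083 + 120152\right)} = \frac{1}{-7762872 + 204235} = \frac{1}{-7558637} = - \frac{1}{7558637}$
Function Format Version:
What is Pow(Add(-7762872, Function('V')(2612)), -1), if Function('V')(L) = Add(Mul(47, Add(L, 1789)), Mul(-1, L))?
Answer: Rational(-1, 7558637) ≈ -1.3230e-7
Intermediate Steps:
Function('V')(L) = Add(84083, Mul(46, L)) (Function('V')(L) = Add(Mul(47, Add(1789, L)), Mul(-1, L)) = Add(Add(84083, Mul(47, L)), Mul(-1, L)) = Add(84083, Mul(46, L)))
Pow(Add(-7762872, Function('V')(2612)), -1) = Pow(Add(-7762872, Add(84083, Mul(46, 2612))), -1) = Pow(Add(-7762872, Add(84083, 120152)), -1) = Pow(Add(-7762872, 204235), -1) = Pow(-7558637, -1) = Rational(-1, 7558637)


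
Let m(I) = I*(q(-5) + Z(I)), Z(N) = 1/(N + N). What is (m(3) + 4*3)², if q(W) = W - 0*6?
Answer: 25/4 ≈ 6.2500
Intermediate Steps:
Z(N) = 1/(2*N)
q(W) = W (q(W) = W - 1*0 = W + 0 = W)
m(I) = I*(-5 + 1/(2*I))
(m(3) + 4*3)² = ((½ - 5*3) + 4*3)² = ((½ - 15) + 12)² = (-29/2 + 12)² = (-5/2)² = 25/4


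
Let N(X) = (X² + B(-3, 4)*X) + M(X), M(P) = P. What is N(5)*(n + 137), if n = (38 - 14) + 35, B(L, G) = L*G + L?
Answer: -8820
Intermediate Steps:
B(L, G) = L + G*L (B(L, G) = G*L + L = L + G*L)
n = 59 (n = 24 + 35 = 59)
N(X) = X² - 14*X (N(X) = (X² + (-3*(1 + 4))*X) + X = (X² + (-3*5)*X) + X = (X² - 15*X) + X = X² - 14*X)
N(5)*(n + 137) = (5*(-14 + 5))*(59 + 137) = (5*(-9))*196 = -45*196 = -8820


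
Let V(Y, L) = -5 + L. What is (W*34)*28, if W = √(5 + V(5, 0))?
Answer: 0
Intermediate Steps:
W = 0 (W = √(5 + (-5 + 0)) = √(5 - 5) = √0 = 0)
(W*34)*28 = (0*34)*28 = 0*28 = 0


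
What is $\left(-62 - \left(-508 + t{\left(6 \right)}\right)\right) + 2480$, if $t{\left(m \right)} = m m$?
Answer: $2890$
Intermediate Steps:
$t{\left(m \right)} = m^{2}$
$\left(-62 - \left(-508 + t{\left(6 \right)}\right)\right) + 2480 = \left(-62 + \left(508 - 6^{2}\right)\right) + 2480 = \left(-62 + \left(508 - 36\right)\right) + 2480 = \left(-62 + 472\right) + 2480 = 410 + 2480 = 2890$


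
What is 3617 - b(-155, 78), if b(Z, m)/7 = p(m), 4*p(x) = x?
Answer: 6961/2 ≈ 3480.5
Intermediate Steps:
p(x) = x/4
b(Z, m) = 7*m/4 (b(Z, m) = 7*(m/4) = 7*m/4)
3617 - b(-155, 78) = 3617 - 7*78/4 = 3617 - 1*273/2 = 3617 - 273/2 = 6961/2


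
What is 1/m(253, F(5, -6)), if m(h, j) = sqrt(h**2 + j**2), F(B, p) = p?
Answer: sqrt(64045)/64045 ≈ 0.0039515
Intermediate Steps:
1/m(253, F(5, -6)) = 1/(sqrt(253**2 + (-6)**2)) = 1/(sqrt(64009 + 36)) = 1/(sqrt(64045)) = sqrt(64045)/64045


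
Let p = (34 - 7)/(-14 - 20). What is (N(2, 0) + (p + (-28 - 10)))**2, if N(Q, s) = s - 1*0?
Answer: 1739761/1156 ≈ 1505.0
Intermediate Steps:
p = -27/34 (p = 27/(-34) = 27*(-1/34) = -27/34 ≈ -0.79412)
N(Q, s) = s (N(Q, s) = s + 0 = s)
(N(2, 0) + (p + (-28 - 10)))**2 = (0 + (-27/34 + (-28 - 10)))**2 = (0 + (-27/34 - 38))**2 = (0 - 1319/34)**2 = (-1319/34)**2 = 1739761/1156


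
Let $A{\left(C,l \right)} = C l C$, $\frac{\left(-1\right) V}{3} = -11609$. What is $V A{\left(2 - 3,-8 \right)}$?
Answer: $-278616$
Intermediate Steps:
$V = 34827$ ($V = \left(-3\right) \left(-11609\right) = 34827$)
$A{\left(C,l \right)} = l C^{2}$
$V A{\left(2 - 3,-8 \right)} = 34827 \left(- 8 \left(2 - 3\right)^{2}\right) = 34827 \left(- 8 \left(-1\right)^{2}\right) = 34827 \left(\left(-8\right) 1\right) = 34827 \left(-8\right) = -278616$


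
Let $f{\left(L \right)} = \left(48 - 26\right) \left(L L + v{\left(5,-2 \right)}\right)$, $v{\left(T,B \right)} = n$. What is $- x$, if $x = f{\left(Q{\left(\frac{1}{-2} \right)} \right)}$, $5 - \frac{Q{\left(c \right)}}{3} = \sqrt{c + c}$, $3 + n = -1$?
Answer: $-4664 + 1980 i \approx -4664.0 + 1980.0 i$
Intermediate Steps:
$n = -4$ ($n = -3 - 1 = -4$)
$v{\left(T,B \right)} = -4$
$Q{\left(c \right)} = 15 - 3 \sqrt{2} \sqrt{c}$ ($Q{\left(c \right)} = 15 - 3 \sqrt{c + c} = 15 - 3 \sqrt{2 c} = 15 - 3 \sqrt{2} \sqrt{c}$)
$f{\left(L \right)} = -88 + 22 L^{2}$ ($f{\left(L \right)} = \left(48 - 26\right) \left(L L - 4\right) = 22 \left(L^{2} - 4\right) = 22 \left(-4 + L^{2}\right) = -88 + 22 L^{2}$)
$x = -88 + 22 \left(15 - 3 i\right)^{2}$ ($x = -88 + 22 \left(15 - 3 \sqrt{2} \sqrt{\frac{1}{-2}}\right)^{2} = -88 + 22 \left(15 - 3 \sqrt{2} \sqrt{- \frac{1}{2}}\right)^{2} = -88 + 22 \left(15 - 3 \sqrt{2} \frac{i \sqrt{2}}{2}\right)^{2} = -88 + 22 \left(15 - 3 i\right)^{2} \approx 4664.0 - 1980.0 i$)
$- x = - (4664 - 1980 i) = -4664 + 1980 i$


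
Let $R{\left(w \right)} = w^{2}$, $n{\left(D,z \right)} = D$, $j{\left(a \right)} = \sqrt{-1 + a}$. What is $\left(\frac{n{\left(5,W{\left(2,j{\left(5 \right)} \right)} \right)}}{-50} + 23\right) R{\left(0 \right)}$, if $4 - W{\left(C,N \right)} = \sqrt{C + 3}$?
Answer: $0$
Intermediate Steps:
$W{\left(C,N \right)} = 4 - \sqrt{3 + C}$ ($W{\left(C,N \right)} = 4 - \sqrt{C + 3} = 4 - \sqrt{3 + C}$)
$\left(\frac{n{\left(5,W{\left(2,j{\left(5 \right)} \right)} \right)}}{-50} + 23\right) R{\left(0 \right)} = \left(\frac{5}{-50} + 23\right) 0^{2} = \left(5 \left(- \frac{1}{50}\right) + 23\right) 0 = \left(- \frac{1}{10} + 23\right) 0 = \frac{229}{10} \cdot 0 = 0$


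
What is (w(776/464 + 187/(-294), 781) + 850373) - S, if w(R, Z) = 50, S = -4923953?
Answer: 5774376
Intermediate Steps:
(w(776/464 + 187/(-294), 781) + 850373) - S = (50 + 850373) - 1*(-4923953) = 850423 + 4923953 = 5774376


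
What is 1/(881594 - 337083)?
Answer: 1/544511 ≈ 1.8365e-6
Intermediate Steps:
1/(881594 - 337083) = 1/544511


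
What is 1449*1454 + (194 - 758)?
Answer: 2106282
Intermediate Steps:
1449*1454 + (194 - 758) = 2106846 - 564 = 2106282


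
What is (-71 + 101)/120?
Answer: ¼ ≈ 0.25000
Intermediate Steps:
(-71 + 101)/120 = (1/120)*30 = ¼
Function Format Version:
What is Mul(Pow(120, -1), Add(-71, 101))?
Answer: Rational(1, 4) ≈ 0.25000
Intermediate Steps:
Mul(Pow(120, -1), Add(-71, 101)) = Mul(Rational(1, 120), 30) = Rational(1, 4)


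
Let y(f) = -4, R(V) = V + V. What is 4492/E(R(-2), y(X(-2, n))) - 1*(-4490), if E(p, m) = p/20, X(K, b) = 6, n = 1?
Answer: -17970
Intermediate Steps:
R(V) = 2*V
E(p, m) = p/20 (E(p, m) = p*(1/20) = p/20)
4492/E(R(-2), y(X(-2, n))) - 1*(-4490) = 4492/(((2*(-2))/20)) - 1*(-4490) = 4492/(((1/20)*(-4))) + 4490 = 4492/(-⅕) + 4490 = 4492*(-5) + 4490 = -22460 + 4490 = -17970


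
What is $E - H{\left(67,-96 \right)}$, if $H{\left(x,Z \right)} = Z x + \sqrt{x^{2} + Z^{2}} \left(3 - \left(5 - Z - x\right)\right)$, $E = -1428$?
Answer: $5004 + 31 \sqrt{13705} \approx 8633.1$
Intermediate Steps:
$H{\left(x,Z \right)} = Z x + \sqrt{Z^{2} + x^{2}} \left(-2 + Z + x\right)$ ($H{\left(x,Z \right)} = Z x + \sqrt{Z^{2} + x^{2}} \left(3 - \left(5 - Z - x\right)\right) = Z x + \sqrt{Z^{2} + x^{2}} \left(3 + \left(-5 + Z + x\right)\right) = Z x + \sqrt{Z^{2} + x^{2}} \left(-2 + Z + x\right)$)
$E - H{\left(67,-96 \right)} = -1428 - \left(- 2 \sqrt{\left(-96\right)^{2} + 67^{2}} - 6432 - 96 \sqrt{\left(-96\right)^{2} + 67^{2}} + 67 \sqrt{\left(-96\right)^{2} + 67^{2}}\right) = -1428 - \left(- 2 \sqrt{9216 + 4489} - 6432 - 96 \sqrt{9216 + 4489} + 67 \sqrt{9216 + 4489}\right) = -1428 - \left(- 2 \sqrt{13705} - 6432 - 96 \sqrt{13705} + 67 \sqrt{13705}\right) = -1428 - \left(-6432 - 31 \sqrt{13705}\right) = -1428 + \left(6432 + 31 \sqrt{13705}\right) = 5004 + 31 \sqrt{13705}$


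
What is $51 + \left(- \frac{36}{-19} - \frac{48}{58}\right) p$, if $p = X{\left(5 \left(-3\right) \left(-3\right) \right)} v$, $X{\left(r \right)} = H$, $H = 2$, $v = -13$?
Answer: $\frac{12813}{551} \approx 23.254$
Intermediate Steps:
$X{\left(r \right)} = 2$
$p = -26$ ($p = 2 \left(-13\right) = -26$)
$51 + \left(- \frac{36}{-19} - \frac{48}{58}\right) p = 51 + \left(- \frac{36}{-19} - \frac{48}{58}\right) \left(-26\right) = 51 + \left(\left(-36\right) \left(- \frac{1}{19}\right) - \frac{24}{29}\right) \left(-26\right) = 51 + \left(\frac{36}{19} - \frac{24}{29}\right) \left(-26\right) = 51 + \frac{588}{551} \left(-26\right) = 51 - \frac{15288}{551} = \frac{12813}{551}$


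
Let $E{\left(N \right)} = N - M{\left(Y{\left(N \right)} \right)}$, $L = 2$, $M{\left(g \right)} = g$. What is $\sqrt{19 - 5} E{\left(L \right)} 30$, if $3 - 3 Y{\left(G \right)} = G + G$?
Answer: $70 \sqrt{14} \approx 261.92$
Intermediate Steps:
$Y{\left(G \right)} = 1 - \frac{2 G}{3}$ ($Y{\left(G \right)} = 1 - \frac{G + G}{3} = 1 - \frac{2 G}{3}$)
$E{\left(N \right)} = -1 + \frac{5 N}{3}$ ($E{\left(N \right)} = N - \left(1 - \frac{2 N}{3}\right) = N + \left(-1 + \frac{2 N}{3}\right) = -1 + \frac{5 N}{3}$)
$\sqrt{19 - 5} E{\left(L \right)} 30 = \sqrt{19 - 5} \left(-1 + \frac{5}{3} \cdot 2\right) 30 = \sqrt{14} \left(-1 + \frac{10}{3}\right) 30 = \sqrt{14} \cdot \frac{7}{3} \cdot 30 = \frac{7 \sqrt{14}}{3} \cdot 30 = 70 \sqrt{14}$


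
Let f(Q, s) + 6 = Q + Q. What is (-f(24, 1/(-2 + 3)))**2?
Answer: 1764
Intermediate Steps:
f(Q, s) = -6 + 2*Q (f(Q, s) = -6 + (Q + Q) = -6 + 2*Q)
(-f(24, 1/(-2 + 3)))**2 = (-(-6 + 2*24))**2 = (-(-6 + 48))**2 = (-1*42)**2 = (-42)**2 = 1764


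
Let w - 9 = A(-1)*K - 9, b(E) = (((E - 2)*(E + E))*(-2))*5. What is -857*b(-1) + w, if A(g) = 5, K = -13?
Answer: 51355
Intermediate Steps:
b(E) = -20*E*(-2 + E) (b(E) = (((-2 + E)*(2*E))*(-2))*5 = ((2*E*(-2 + E))*(-2))*5 = -4*E*(-2 + E)*5 = -20*E*(-2 + E))
w = -65 (w = 9 + (5*(-13) - 9) = 9 + (-65 - 9) = 9 - 74 = -65)
-857*b(-1) + w = -17140*(-1)*(2 - 1*(-1)) - 65 = -17140*(-1)*(2 + 1) - 65 = -17140*(-1)*3 - 65 = -857*(-60) - 65 = 51420 - 65 = 51355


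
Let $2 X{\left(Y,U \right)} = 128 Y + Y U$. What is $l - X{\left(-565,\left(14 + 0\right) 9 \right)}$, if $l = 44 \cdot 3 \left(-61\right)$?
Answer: $63703$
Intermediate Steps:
$X{\left(Y,U \right)} = 64 Y + \frac{U Y}{2}$ ($X{\left(Y,U \right)} = \frac{128 Y + Y U}{2} = \frac{128 Y + U Y}{2} = 64 Y + \frac{U Y}{2}$)
$l = -8052$ ($l = 132 \left(-61\right) = -8052$)
$l - X{\left(-565,\left(14 + 0\right) 9 \right)} = -8052 - \frac{1}{2} \left(-565\right) \left(128 + \left(14 + 0\right) 9\right) = -8052 - \frac{1}{2} \left(-565\right) \left(128 + 14 \cdot 9\right) = -8052 - \frac{1}{2} \left(-565\right) \left(128 + 126\right) = -8052 - \frac{1}{2} \left(-565\right) 254 = -8052 - -71755 = -8052 + 71755 = 63703$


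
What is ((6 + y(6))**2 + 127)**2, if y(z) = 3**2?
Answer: 123904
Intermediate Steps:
y(z) = 9
((6 + y(6))**2 + 127)**2 = ((6 + 9)**2 + 127)**2 = (15**2 + 127)**2 = (225 + 127)**2 = 352**2 = 123904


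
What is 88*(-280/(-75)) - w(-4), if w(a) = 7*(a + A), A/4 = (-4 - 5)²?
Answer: -28672/15 ≈ -1911.5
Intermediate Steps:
A = 324 (A = 4*(-4 - 5)² = 4*(-9)² = 4*81 = 324)
w(a) = 2268 + 7*a (w(a) = 7*(a + 324) = 7*(324 + a) = 2268 + 7*a)
88*(-280/(-75)) - w(-4) = 88*(-280/(-75)) - (2268 + 7*(-4)) = 88*(-280*(-1/75)) - (2268 - 28) = 88*(56/15) - 1*2240 = 4928/15 - 2240 = -28672/15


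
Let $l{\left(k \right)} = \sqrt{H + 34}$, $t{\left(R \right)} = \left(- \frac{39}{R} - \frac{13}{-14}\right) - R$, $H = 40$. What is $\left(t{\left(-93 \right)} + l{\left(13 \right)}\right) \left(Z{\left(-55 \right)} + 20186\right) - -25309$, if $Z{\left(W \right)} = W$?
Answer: $\frac{835288163}{434} + 20131 \sqrt{74} \approx 2.0978 \cdot 10^{6}$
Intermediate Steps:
$t{\left(R \right)} = \frac{13}{14} - R - \frac{39}{R}$ ($t{\left(R \right)} = \left(- \frac{39}{R} - - \frac{13}{14}\right) - R = \left(- \frac{39}{R} + \frac{13}{14}\right) - R = \left(\frac{13}{14} - \frac{39}{R}\right) - R = \frac{13}{14} - R - \frac{39}{R}$)
$l{\left(k \right)} = \sqrt{74}$ ($l{\left(k \right)} = \sqrt{40 + 34} = \sqrt{74}$)
$\left(t{\left(-93 \right)} + l{\left(13 \right)}\right) \left(Z{\left(-55 \right)} + 20186\right) - -25309 = \left(\left(\frac{13}{14} - -93 - \frac{39}{-93}\right) + \sqrt{74}\right) \left(-55 + 20186\right) - -25309 = \left(\left(\frac{13}{14} + 93 - - \frac{13}{31}\right) + \sqrt{74}\right) 20131 + 25309 = \left(\left(\frac{13}{14} + 93 + \frac{13}{31}\right) + \sqrt{74}\right) 20131 + 25309 = \left(\frac{40947}{434} + \sqrt{74}\right) 20131 + 25309 = \left(\frac{824304057}{434} + 20131 \sqrt{74}\right) + 25309 = \frac{835288163}{434} + 20131 \sqrt{74}$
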